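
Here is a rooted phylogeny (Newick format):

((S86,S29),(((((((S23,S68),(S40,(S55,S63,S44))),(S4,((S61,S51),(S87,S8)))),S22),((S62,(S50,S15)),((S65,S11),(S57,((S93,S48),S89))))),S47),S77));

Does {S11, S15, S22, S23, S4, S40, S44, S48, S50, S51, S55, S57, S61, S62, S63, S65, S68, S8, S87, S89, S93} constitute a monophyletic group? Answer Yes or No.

The most recent common ancestor of these taxa subtends (((((S23,S68),(S40,(S55,S63,S44))),(S4,((S61,S51),(S87,S8)))),S22),((S62,(S50,S15)),((S65,S11),(S57,((S93,S48),S89))))).
That clade has exactly 21 tips — every listed taxon and nothing else — so the group is monophyletic.

Yes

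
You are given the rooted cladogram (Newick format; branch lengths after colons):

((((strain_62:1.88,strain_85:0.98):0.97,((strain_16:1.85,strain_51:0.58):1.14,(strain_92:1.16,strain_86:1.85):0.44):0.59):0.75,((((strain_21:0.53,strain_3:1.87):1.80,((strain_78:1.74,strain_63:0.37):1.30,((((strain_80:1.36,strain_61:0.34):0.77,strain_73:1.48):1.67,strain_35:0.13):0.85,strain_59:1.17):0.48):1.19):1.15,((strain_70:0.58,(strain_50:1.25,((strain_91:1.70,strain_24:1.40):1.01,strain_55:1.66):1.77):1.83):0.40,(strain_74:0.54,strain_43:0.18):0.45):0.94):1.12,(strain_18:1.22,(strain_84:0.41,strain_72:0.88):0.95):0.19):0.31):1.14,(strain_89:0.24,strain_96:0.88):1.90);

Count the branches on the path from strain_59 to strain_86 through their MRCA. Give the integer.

10

The MRCA of strain_59 and strain_86 is the node subtending (((strain_62,strain_85),((strain_16,strain_51),(strain_92,strain_86))),((((strain_21,strain_3),((strain_78,strain_63),((((strain_80,strain_61),strain_73),strain_35),strain_59))),((strain_70,(strain_50,((strain_91,strain_24),strain_55))),(strain_74,strain_43))),(strain_18,(strain_84,strain_72)))).
From strain_59 up to that node: 6 branches. From strain_86 up to the same node: 4 branches. Total: 6 + 4 = 10.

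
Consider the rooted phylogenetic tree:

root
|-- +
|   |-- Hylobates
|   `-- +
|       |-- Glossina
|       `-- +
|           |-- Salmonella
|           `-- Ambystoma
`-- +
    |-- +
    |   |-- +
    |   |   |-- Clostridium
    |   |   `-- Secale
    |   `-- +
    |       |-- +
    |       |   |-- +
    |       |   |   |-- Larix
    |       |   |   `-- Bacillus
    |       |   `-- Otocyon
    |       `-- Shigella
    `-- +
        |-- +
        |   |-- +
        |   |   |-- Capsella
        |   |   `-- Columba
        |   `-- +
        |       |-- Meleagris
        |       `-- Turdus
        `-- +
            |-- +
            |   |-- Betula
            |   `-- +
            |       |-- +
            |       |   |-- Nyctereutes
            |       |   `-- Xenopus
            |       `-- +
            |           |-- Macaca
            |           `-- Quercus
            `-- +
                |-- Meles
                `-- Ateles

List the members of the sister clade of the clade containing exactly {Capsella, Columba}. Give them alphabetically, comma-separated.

The clade containing exactly {Capsella, Columba} attaches to the tree at the node subtending ((Capsella,Columba),(Meleagris,Turdus)).
The other lineage descending from that same node — the sister group — is (Meleagris,Turdus); its 2 tips in alphabetical order are the answer.

Meleagris, Turdus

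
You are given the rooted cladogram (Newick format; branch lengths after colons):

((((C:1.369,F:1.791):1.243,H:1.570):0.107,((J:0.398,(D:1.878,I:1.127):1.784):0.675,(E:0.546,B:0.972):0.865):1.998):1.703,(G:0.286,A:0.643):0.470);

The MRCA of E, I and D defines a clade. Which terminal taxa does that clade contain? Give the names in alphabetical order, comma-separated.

Tracing E: it sits inside (E,B).
Tracing I: it sits inside (D,I).
Tracing D: it sits inside (D,I).
The smallest clade enclosing all 3 is ((J,(D,I)),(E,B)); the answer is its 5 terminal taxa in alphabetical order.

B, D, E, I, J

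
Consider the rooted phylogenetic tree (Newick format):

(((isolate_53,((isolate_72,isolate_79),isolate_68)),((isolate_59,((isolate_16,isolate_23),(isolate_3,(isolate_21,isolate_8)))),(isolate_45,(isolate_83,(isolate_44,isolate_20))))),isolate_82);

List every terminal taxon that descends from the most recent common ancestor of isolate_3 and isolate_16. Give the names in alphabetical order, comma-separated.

Tracing isolate_3: it sits inside (isolate_3,(isolate_21,isolate_8)).
Tracing isolate_16: it sits inside (isolate_16,isolate_23).
The smallest clade enclosing both is ((isolate_16,isolate_23),(isolate_3,(isolate_21,isolate_8))); the answer is its 5 terminal taxa in alphabetical order.

isolate_16, isolate_21, isolate_23, isolate_3, isolate_8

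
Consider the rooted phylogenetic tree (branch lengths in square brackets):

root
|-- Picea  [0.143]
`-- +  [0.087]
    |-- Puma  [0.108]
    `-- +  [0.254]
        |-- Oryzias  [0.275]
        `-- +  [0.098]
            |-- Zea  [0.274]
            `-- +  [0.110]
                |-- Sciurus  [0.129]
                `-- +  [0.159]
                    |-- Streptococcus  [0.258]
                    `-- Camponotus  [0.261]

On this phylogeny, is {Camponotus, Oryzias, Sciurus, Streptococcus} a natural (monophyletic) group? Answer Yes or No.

The MRCA of the listed taxa subtends (Oryzias,(Zea,(Sciurus,(Streptococcus,Camponotus)))).
That clade also contains Zea, which is not in the proposed group, so the group is not monophyletic.

No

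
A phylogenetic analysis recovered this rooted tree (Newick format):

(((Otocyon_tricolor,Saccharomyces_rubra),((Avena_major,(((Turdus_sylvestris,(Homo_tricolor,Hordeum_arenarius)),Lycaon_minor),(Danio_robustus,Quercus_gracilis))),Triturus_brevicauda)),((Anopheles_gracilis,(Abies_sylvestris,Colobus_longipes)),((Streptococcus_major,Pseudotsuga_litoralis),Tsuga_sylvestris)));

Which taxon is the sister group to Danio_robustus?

Danio_robustus attaches to the tree at the node subtending (Danio_robustus,Quercus_gracilis).
The other lineage descending from that same node — the sister group — is the single tip Quercus_gracilis.

Quercus_gracilis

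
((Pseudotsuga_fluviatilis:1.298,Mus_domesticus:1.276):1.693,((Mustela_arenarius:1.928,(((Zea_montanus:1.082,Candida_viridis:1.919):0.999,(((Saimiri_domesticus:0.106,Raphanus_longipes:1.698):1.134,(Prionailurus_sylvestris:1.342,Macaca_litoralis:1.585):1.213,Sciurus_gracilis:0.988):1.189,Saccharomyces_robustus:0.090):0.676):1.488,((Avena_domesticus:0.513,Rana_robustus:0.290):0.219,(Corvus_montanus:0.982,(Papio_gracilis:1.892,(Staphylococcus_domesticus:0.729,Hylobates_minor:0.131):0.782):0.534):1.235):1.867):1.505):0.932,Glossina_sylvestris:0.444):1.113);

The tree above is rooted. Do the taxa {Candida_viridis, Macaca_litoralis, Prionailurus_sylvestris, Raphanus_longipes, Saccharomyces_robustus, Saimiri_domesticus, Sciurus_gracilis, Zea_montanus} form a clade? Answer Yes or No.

Yes

The most recent common ancestor of these taxa subtends ((Zea_montanus,Candida_viridis),(((Saimiri_domesticus,Raphanus_longipes),(Prionailurus_sylvestris,Macaca_litoralis),Sciurus_gracilis),Saccharomyces_robustus)).
That clade has exactly 8 tips — every listed taxon and nothing else — so the group is monophyletic.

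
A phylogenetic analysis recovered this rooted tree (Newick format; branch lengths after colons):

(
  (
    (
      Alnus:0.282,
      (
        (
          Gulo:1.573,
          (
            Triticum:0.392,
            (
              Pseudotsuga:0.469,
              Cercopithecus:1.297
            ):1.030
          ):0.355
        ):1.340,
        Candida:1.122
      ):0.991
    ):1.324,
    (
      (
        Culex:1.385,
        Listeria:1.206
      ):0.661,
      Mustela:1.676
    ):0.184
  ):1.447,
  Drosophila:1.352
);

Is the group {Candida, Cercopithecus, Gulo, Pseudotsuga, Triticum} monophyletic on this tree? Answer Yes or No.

The most recent common ancestor of these taxa subtends ((Gulo,(Triticum,(Pseudotsuga,Cercopithecus))),Candida).
That clade has exactly 5 tips — every listed taxon and nothing else — so the group is monophyletic.

Yes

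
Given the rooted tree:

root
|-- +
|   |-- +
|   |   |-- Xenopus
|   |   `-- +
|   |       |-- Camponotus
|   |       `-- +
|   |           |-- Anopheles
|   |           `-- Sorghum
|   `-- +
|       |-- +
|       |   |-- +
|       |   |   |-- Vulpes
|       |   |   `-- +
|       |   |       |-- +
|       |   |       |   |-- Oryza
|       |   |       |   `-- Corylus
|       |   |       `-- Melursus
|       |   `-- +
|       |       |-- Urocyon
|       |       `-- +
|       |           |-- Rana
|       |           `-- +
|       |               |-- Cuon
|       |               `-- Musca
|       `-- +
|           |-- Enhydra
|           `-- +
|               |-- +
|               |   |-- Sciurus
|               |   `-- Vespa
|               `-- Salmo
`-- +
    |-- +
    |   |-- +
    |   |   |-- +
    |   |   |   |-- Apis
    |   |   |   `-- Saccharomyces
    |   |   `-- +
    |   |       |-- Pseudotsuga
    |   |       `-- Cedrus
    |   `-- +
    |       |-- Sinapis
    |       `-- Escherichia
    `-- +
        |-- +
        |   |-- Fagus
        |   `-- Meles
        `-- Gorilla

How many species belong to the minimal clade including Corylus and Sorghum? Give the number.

The MRCA of Corylus and Sorghum is the node subtending ((Xenopus,(Camponotus,(Anopheles,Sorghum))),(((Vulpes,((Oryza,Corylus),Melursus)),(Urocyon,(Rana,(Cuon,Musca)))),(Enhydra,((Sciurus,Vespa),Salmo)))).
That clade contains 16 terminal taxa: Anopheles, Camponotus, Corylus, Cuon, Enhydra, Melursus, Musca, Oryza, Rana, Salmo, Sciurus, Sorghum, Urocyon, Vespa, Vulpes, Xenopus.

16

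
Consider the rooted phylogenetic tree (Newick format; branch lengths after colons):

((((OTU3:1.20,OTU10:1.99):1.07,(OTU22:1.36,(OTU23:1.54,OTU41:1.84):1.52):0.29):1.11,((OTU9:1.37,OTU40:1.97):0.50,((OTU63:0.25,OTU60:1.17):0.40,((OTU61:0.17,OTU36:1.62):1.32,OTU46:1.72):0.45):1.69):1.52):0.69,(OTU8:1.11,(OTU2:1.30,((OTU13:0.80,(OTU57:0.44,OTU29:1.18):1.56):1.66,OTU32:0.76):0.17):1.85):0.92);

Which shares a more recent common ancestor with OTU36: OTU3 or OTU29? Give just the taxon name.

OTU3

The MRCA of OTU36 and OTU3 subtends (((OTU3,OTU10),(OTU22,(OTU23,OTU41))),((OTU9,OTU40),((OTU63,OTU60),((OTU61,OTU36),OTU46)))) (12 taxa).
The MRCA of OTU36 and OTU29 is the root, subtending the entire tree (18 taxa).
The first is nested inside the second, so OTU36 shares a more recent common ancestor with OTU3.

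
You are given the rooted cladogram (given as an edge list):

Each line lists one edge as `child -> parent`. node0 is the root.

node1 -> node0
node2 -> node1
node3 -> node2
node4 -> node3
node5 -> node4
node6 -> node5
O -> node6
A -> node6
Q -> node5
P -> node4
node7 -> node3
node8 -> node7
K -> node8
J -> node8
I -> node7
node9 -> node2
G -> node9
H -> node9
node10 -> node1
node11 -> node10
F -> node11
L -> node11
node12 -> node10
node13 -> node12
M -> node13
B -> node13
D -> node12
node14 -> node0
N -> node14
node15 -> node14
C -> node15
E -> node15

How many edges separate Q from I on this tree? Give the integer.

5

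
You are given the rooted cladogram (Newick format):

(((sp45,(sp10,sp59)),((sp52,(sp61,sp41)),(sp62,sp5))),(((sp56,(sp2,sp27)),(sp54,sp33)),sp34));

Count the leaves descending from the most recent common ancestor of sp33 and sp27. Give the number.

The MRCA of sp33 and sp27 is the node subtending ((sp56,(sp2,sp27)),(sp54,sp33)).
That clade contains 5 terminal taxa: sp2, sp27, sp33, sp54, sp56.

5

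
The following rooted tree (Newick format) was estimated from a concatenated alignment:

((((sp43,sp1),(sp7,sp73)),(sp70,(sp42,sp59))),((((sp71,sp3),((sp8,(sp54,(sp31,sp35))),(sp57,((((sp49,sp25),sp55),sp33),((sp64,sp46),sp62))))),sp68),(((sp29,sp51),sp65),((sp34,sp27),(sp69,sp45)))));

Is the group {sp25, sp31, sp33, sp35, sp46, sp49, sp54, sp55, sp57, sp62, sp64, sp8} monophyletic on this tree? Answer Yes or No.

Yes

The most recent common ancestor of these taxa subtends ((sp8,(sp54,(sp31,sp35))),(sp57,((((sp49,sp25),sp55),sp33),((sp64,sp46),sp62)))).
That clade has exactly 12 tips — every listed taxon and nothing else — so the group is monophyletic.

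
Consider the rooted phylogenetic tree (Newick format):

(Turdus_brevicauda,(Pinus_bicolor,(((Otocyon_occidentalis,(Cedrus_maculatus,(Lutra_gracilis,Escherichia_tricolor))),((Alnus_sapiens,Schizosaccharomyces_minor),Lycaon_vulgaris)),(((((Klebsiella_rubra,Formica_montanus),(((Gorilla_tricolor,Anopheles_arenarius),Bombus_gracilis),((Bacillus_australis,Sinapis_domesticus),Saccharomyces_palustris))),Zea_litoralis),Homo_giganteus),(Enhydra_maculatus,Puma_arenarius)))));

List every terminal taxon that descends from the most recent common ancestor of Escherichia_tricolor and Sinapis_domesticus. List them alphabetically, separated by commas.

Alnus_sapiens, Anopheles_arenarius, Bacillus_australis, Bombus_gracilis, Cedrus_maculatus, Enhydra_maculatus, Escherichia_tricolor, Formica_montanus, Gorilla_tricolor, Homo_giganteus, Klebsiella_rubra, Lutra_gracilis, Lycaon_vulgaris, Otocyon_occidentalis, Puma_arenarius, Saccharomyces_palustris, Schizosaccharomyces_minor, Sinapis_domesticus, Zea_litoralis

Tracing Escherichia_tricolor: it sits inside (Lutra_gracilis,Escherichia_tricolor).
Tracing Sinapis_domesticus: it sits inside (Bacillus_australis,Sinapis_domesticus).
The smallest clade enclosing both is (((Otocyon_occidentalis,(Cedrus_maculatus,(Lutra_gracilis,Escherichia_tricolor))),((Alnus_sapiens,Schizosaccharomyces_minor),Lycaon_vulgaris)),(((((Klebsiella_rubra,Formica_montanus),(((Gorilla_tricolor,Anopheles_arenarius),Bombus_gracilis),((Bacillus_australis,Sinapis_domesticus),Saccharomyces_palustris))),Zea_litoralis),Homo_giganteus),(Enhydra_maculatus,Puma_arenarius))); the answer is its 19 terminal taxa in alphabetical order.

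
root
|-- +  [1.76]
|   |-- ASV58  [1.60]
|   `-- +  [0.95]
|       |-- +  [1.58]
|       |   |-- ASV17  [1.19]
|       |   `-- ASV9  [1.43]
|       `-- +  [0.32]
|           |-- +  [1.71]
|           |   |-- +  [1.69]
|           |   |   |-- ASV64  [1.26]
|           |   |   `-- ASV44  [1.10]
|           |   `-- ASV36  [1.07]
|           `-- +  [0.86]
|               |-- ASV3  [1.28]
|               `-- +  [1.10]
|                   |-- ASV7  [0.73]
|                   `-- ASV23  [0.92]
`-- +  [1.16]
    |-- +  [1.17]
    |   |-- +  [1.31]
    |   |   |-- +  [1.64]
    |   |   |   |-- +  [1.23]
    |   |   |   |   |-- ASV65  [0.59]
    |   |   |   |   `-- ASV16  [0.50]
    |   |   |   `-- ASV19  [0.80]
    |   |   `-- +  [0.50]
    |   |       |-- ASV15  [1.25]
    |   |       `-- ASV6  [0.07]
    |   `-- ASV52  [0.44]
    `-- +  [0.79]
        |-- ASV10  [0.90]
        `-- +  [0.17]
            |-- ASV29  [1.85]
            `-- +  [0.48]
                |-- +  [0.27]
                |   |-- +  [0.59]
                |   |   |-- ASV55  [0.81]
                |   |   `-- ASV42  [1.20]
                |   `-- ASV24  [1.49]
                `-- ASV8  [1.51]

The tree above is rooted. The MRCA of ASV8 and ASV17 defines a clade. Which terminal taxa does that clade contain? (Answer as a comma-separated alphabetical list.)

Tracing ASV8: it sits inside (((ASV55,ASV42),ASV24),ASV8).
Tracing ASV17: it sits inside (ASV17,ASV9).
The smallest clade enclosing both is the whole tree (their MRCA is the root), so the answer is all 21 tips in alphabetical order.

ASV10, ASV15, ASV16, ASV17, ASV19, ASV23, ASV24, ASV29, ASV3, ASV36, ASV42, ASV44, ASV52, ASV55, ASV58, ASV6, ASV64, ASV65, ASV7, ASV8, ASV9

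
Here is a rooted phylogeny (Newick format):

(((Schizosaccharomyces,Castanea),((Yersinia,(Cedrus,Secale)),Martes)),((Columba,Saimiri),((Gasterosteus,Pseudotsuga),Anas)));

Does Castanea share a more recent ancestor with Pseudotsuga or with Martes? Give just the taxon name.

The MRCA of Castanea and Martes subtends ((Schizosaccharomyces,Castanea),((Yersinia,(Cedrus,Secale)),Martes)) (6 taxa).
The MRCA of Castanea and Pseudotsuga is the root, subtending the entire tree (11 taxa).
The first is nested inside the second, so Castanea shares a more recent common ancestor with Martes.

Martes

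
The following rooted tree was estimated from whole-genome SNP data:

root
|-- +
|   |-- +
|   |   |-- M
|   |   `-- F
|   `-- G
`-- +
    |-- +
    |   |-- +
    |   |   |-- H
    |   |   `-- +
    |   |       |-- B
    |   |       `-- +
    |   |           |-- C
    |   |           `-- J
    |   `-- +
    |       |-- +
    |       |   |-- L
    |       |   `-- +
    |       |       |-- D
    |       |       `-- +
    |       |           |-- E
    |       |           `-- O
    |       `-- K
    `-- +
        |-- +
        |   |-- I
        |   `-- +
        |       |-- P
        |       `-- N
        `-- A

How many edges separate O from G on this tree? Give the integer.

9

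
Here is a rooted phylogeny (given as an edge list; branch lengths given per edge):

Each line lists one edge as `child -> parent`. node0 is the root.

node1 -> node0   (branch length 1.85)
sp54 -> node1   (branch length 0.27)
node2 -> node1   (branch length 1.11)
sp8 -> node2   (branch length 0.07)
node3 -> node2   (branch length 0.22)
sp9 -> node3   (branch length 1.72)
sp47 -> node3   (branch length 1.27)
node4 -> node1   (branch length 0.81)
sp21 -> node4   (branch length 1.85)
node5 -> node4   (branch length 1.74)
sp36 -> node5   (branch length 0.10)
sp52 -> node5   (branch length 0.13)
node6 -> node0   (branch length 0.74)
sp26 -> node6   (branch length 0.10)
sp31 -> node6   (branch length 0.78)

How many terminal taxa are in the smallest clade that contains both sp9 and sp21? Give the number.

The MRCA of sp9 and sp21 is the node subtending (sp54,(sp8,(sp9,sp47)),(sp21,(sp36,sp52))).
That clade contains 7 terminal taxa: sp21, sp36, sp47, sp52, sp54, sp8, sp9.

7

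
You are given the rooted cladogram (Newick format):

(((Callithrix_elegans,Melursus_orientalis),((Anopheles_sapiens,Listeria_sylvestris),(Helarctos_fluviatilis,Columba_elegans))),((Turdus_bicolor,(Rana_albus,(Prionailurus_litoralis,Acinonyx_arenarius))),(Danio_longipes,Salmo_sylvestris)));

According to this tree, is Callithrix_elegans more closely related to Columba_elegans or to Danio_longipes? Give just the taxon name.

Columba_elegans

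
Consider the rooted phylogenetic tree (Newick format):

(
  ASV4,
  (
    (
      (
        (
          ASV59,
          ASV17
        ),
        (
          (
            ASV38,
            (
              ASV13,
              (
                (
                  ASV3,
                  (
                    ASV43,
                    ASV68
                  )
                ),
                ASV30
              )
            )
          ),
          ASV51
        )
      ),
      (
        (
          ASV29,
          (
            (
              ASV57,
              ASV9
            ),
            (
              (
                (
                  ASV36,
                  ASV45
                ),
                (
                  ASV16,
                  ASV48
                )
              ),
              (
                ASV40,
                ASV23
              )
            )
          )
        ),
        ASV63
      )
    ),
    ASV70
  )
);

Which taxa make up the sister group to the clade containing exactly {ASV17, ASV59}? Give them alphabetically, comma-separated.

The clade containing exactly {ASV17, ASV59} attaches to the tree at the node subtending ((ASV59,ASV17),((ASV38,(ASV13,((ASV3,(ASV43,ASV68)),ASV30))),ASV51)).
The other lineage descending from that same node — the sister group — is ((ASV38,(ASV13,((ASV3,(ASV43,ASV68)),ASV30))),ASV51); its 7 tips in alphabetical order are the answer.

ASV13, ASV3, ASV30, ASV38, ASV43, ASV51, ASV68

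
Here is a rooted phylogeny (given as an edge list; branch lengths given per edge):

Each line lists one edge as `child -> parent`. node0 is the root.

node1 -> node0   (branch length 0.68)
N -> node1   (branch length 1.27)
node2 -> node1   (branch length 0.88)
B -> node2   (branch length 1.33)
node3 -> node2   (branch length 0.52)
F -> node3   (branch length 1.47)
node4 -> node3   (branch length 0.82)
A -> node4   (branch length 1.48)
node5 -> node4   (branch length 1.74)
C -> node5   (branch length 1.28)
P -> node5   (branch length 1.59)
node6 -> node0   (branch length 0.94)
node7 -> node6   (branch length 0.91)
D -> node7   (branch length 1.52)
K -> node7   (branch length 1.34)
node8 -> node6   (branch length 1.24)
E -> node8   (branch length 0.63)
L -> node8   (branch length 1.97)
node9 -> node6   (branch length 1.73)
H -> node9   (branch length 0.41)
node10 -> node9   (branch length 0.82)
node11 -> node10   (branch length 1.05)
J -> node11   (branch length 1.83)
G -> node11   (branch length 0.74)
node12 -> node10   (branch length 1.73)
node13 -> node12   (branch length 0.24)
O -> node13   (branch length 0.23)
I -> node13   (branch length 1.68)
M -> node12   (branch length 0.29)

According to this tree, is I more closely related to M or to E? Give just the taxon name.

M

The MRCA of I and M subtends ((O,I),M) (3 taxa).
The MRCA of I and E subtends ((D,K),(E,L),(H,((J,G),((O,I),M)))) (10 taxa).
The first is nested inside the second, so I shares a more recent common ancestor with M.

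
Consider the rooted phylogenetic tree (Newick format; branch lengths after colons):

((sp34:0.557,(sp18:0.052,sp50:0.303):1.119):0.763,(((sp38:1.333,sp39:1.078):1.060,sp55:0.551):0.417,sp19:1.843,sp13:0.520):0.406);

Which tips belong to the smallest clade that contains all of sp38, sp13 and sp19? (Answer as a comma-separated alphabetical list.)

sp13, sp19, sp38, sp39, sp55

Tracing sp38: it sits inside (sp38,sp39).
Tracing sp13: it sits inside (((sp38,sp39),sp55),sp19,sp13).
Tracing sp19: it sits inside (((sp38,sp39),sp55),sp19,sp13).
The smallest clade enclosing all 3 is (((sp38,sp39),sp55),sp19,sp13); the answer is its 5 terminal taxa in alphabetical order.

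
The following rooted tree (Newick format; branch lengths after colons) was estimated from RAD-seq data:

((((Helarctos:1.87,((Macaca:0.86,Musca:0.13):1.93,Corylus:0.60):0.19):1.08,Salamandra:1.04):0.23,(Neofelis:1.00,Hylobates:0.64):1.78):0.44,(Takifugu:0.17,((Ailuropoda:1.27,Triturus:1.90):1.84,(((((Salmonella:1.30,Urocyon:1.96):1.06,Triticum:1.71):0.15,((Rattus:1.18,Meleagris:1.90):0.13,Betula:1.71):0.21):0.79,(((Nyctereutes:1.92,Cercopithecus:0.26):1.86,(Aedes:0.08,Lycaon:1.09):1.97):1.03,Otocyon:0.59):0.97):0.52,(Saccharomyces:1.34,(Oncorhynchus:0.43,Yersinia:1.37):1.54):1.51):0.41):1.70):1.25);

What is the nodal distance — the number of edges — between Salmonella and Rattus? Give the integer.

6

The MRCA of Salmonella and Rattus is the node subtending (((Salmonella,Urocyon),Triticum),((Rattus,Meleagris),Betula)).
From Salmonella up to that node: 3 branches. From Rattus up to the same node: 3 branches. Total: 3 + 3 = 6.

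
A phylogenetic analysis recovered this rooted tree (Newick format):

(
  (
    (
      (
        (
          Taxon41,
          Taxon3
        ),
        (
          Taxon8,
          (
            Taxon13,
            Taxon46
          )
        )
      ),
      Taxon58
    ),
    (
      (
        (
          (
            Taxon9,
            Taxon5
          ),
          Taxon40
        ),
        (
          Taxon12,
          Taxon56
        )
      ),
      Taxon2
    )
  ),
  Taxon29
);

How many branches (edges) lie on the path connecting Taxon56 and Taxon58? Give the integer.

6

The MRCA of Taxon56 and Taxon58 is the node subtending ((((Taxon41,Taxon3),(Taxon8,(Taxon13,Taxon46))),Taxon58),((((Taxon9,Taxon5),Taxon40),(Taxon12,Taxon56)),Taxon2)).
From Taxon56 up to that node: 4 branches. From Taxon58 up to the same node: 2 branches. Total: 4 + 2 = 6.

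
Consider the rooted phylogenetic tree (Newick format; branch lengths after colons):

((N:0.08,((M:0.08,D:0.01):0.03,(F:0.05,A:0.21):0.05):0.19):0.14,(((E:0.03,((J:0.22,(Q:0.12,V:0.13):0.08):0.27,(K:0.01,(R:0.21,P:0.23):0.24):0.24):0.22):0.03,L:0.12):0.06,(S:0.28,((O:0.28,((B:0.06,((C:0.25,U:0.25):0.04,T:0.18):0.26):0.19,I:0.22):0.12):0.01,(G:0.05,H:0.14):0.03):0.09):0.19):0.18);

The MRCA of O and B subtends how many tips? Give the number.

6

The MRCA of O and B is the node subtending (O,((B,((C,U),T)),I)).
That clade contains 6 terminal taxa: B, C, I, O, T, U.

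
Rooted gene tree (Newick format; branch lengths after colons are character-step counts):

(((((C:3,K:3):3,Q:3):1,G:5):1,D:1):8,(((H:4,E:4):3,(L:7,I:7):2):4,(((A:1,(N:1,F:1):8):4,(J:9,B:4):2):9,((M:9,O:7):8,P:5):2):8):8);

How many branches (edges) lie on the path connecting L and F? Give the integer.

The MRCA of L and F is the node subtending (((H,E),(L,I)),(((A,(N,F)),(J,B)),((M,O),P))).
From L up to that node: 3 branches. From F up to the same node: 5 branches. Total: 3 + 5 = 8.

8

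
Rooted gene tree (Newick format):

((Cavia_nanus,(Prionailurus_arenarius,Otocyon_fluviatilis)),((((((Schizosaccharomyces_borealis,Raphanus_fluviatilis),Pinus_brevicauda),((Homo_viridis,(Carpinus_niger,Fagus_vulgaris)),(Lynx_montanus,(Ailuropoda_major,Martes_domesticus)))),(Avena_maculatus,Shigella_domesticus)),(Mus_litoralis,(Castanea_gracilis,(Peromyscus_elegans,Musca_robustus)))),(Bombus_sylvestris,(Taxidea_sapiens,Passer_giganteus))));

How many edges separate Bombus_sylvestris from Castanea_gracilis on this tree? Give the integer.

6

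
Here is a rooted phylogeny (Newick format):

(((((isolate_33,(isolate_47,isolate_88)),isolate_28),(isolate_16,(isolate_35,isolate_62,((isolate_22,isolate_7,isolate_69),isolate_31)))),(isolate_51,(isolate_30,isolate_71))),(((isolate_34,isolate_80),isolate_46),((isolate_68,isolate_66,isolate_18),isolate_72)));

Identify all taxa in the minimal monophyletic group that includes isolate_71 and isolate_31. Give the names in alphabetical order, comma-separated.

Tracing isolate_71: it sits inside (isolate_30,isolate_71).
Tracing isolate_31: it sits inside ((isolate_22,isolate_7,isolate_69),isolate_31).
The smallest clade enclosing both is ((((isolate_33,(isolate_47,isolate_88)),isolate_28),(isolate_16,(isolate_35,isolate_62,((isolate_22,isolate_7,isolate_69),isolate_31)))),(isolate_51,(isolate_30,isolate_71))); the answer is its 14 terminal taxa in alphabetical order.

isolate_16, isolate_22, isolate_28, isolate_30, isolate_31, isolate_33, isolate_35, isolate_47, isolate_51, isolate_62, isolate_69, isolate_7, isolate_71, isolate_88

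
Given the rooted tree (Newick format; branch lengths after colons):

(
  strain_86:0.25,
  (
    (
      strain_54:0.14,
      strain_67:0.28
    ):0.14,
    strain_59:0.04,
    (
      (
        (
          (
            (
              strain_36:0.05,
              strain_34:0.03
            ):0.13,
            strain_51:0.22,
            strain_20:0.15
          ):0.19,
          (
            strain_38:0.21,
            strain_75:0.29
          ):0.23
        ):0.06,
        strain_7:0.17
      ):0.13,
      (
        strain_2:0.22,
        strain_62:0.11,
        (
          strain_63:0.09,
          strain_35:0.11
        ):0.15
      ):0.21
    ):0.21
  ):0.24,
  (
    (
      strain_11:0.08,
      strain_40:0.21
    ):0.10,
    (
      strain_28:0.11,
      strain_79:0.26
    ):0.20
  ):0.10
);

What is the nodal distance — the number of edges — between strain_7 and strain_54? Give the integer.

5

The MRCA of strain_7 and strain_54 is the node subtending ((strain_54,strain_67),strain_59,(((((strain_36,strain_34),strain_51,strain_20),(strain_38,strain_75)),strain_7),(strain_2,strain_62,(strain_63,strain_35)))).
From strain_7 up to that node: 3 branches. From strain_54 up to the same node: 2 branches. Total: 3 + 2 = 5.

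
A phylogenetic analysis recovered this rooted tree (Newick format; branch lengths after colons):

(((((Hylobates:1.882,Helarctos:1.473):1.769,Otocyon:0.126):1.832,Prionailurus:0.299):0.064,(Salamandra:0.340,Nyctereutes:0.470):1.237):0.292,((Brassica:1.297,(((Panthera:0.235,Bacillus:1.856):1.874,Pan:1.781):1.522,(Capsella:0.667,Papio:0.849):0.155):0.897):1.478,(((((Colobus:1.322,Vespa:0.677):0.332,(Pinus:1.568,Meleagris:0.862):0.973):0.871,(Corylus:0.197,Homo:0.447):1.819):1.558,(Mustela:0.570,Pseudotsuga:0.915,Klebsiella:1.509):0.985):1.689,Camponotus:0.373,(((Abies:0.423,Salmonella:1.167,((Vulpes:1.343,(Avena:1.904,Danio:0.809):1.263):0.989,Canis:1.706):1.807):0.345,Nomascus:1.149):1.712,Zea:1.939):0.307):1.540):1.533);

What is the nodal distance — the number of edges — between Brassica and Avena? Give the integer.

10

The MRCA of Brassica and Avena is the node subtending ((Brassica,(((Panthera,Bacillus),Pan),(Capsella,Papio))),(((((Colobus,Vespa),(Pinus,Meleagris)),(Corylus,Homo)),(Mustela,Pseudotsuga,Klebsiella)),Camponotus,(((Abies,Salmonella,((Vulpes,(Avena,Danio)),Canis)),Nomascus),Zea))).
From Brassica up to that node: 2 branches. From Avena up to the same node: 8 branches. Total: 2 + 8 = 10.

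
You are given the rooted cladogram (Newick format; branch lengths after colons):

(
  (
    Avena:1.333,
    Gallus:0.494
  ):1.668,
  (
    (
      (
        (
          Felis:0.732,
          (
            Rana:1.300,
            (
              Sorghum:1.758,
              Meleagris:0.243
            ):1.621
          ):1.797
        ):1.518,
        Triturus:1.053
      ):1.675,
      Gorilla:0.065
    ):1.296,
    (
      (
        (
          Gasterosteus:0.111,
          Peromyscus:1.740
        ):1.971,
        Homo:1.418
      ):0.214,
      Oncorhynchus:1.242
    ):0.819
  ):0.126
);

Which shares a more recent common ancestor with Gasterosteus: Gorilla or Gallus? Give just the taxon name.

Gorilla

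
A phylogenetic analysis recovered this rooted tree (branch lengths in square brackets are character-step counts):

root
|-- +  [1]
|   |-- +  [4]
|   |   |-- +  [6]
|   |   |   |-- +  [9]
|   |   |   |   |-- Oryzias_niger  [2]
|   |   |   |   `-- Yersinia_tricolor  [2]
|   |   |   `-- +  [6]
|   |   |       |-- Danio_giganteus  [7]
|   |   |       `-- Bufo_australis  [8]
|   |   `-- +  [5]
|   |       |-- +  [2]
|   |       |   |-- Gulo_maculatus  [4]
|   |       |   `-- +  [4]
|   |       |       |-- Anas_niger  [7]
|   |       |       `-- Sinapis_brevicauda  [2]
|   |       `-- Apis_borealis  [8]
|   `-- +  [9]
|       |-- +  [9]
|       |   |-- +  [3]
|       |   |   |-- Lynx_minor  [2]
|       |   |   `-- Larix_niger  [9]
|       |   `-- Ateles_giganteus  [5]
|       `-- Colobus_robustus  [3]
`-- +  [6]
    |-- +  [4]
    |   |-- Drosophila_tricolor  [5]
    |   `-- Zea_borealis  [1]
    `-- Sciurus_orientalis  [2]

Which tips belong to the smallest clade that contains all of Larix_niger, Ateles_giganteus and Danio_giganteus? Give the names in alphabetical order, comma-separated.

Anas_niger, Apis_borealis, Ateles_giganteus, Bufo_australis, Colobus_robustus, Danio_giganteus, Gulo_maculatus, Larix_niger, Lynx_minor, Oryzias_niger, Sinapis_brevicauda, Yersinia_tricolor

Tracing Larix_niger: it sits inside (Lynx_minor,Larix_niger).
Tracing Ateles_giganteus: it sits inside ((Lynx_minor,Larix_niger),Ateles_giganteus).
Tracing Danio_giganteus: it sits inside (Danio_giganteus,Bufo_australis).
The smallest clade enclosing all 3 is ((((Oryzias_niger,Yersinia_tricolor),(Danio_giganteus,Bufo_australis)),((Gulo_maculatus,(Anas_niger,Sinapis_brevicauda)),Apis_borealis)),(((Lynx_minor,Larix_niger),Ateles_giganteus),Colobus_robustus)); the answer is its 12 terminal taxa in alphabetical order.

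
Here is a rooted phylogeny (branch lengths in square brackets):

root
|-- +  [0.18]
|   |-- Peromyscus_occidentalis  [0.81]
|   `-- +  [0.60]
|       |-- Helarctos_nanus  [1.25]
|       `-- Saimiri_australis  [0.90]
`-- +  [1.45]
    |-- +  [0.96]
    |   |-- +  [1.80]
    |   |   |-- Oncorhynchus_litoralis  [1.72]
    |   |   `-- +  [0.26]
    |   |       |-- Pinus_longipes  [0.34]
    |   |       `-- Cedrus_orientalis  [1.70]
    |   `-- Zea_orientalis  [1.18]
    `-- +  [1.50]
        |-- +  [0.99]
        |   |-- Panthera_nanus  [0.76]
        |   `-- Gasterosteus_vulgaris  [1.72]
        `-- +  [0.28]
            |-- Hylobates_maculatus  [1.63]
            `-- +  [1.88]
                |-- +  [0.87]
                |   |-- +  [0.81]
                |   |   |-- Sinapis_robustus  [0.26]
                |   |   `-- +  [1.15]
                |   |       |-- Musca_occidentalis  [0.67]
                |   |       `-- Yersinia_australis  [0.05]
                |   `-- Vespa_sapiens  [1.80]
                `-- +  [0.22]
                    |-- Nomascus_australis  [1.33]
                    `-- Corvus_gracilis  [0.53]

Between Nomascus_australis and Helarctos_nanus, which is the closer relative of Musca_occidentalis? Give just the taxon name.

The MRCA of Musca_occidentalis and Nomascus_australis subtends (((Sinapis_robustus,(Musca_occidentalis,Yersinia_australis)),Vespa_sapiens),(Nomascus_australis,Corvus_gracilis)) (6 taxa).
The MRCA of Musca_occidentalis and Helarctos_nanus is the root, subtending the entire tree (16 taxa).
The first is nested inside the second, so Musca_occidentalis shares a more recent common ancestor with Nomascus_australis.

Nomascus_australis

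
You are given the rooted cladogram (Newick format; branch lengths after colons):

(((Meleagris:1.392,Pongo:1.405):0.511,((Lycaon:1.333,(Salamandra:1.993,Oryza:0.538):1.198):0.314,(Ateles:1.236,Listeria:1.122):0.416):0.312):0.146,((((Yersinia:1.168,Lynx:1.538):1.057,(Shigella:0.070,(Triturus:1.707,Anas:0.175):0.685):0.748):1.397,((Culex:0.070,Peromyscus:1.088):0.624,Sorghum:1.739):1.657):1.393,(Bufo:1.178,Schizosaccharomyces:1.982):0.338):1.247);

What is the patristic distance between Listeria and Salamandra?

5.043

The path runs Listeria → … → MRCA → … → Salamandra; the MRCA is the node subtending ((Lycaon,(Salamandra,Oryza)),(Ateles,Listeria)).
Branch lengths along that path: 1.122 + 0.416 + 0.314 + 1.198 + 1.993 = 5.043.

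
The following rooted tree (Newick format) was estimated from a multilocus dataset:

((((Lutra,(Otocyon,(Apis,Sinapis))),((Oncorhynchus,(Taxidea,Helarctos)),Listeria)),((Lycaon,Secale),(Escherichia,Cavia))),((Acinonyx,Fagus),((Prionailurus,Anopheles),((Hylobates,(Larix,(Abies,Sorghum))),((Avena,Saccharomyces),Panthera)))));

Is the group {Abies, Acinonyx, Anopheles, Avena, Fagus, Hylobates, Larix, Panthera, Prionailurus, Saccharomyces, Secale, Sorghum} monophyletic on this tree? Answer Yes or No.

No

The MRCA of the listed taxa is the root, so the smallest clade containing them is the whole tree.
That clade also contains Apis, Cavia, Escherichia, Helarctos, Listeria, Lutra, Lycaon, Oncorhynchus, Otocyon, Sinapis, Taxidea, which are not in the proposed group, so the group is not monophyletic.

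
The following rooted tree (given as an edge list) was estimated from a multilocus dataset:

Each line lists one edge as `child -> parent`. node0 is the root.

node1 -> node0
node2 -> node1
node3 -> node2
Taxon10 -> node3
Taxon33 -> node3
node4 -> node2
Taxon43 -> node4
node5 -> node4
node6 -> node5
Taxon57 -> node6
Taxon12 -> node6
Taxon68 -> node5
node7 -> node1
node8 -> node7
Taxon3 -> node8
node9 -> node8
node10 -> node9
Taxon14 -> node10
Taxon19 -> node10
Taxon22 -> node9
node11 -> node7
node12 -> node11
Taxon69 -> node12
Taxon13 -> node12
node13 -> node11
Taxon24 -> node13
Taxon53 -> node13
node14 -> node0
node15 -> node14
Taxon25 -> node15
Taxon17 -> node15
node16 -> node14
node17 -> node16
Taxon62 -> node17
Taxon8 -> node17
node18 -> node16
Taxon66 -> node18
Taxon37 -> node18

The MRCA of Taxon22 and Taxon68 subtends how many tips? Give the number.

The MRCA of Taxon22 and Taxon68 is the node subtending (((Taxon10,Taxon33),(Taxon43,((Taxon57,Taxon12),Taxon68))),((Taxon3,((Taxon14,Taxon19),Taxon22)),((Taxon69,Taxon13),(Taxon24,Taxon53)))).
That clade contains 14 terminal taxa: Taxon10, Taxon12, Taxon13, Taxon14, Taxon19, Taxon22, Taxon24, Taxon3, Taxon33, Taxon43, Taxon53, Taxon57, Taxon68, Taxon69.

14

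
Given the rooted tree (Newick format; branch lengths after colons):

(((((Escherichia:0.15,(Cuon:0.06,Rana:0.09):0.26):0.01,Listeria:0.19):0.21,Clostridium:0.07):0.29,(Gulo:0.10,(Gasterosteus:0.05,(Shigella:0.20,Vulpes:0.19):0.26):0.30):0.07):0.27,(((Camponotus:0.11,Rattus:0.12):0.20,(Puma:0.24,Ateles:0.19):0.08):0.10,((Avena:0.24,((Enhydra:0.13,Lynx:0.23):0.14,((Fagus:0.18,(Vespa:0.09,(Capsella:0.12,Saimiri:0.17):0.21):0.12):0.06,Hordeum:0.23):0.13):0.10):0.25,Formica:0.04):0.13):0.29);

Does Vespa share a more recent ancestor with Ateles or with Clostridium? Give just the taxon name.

Ateles

The MRCA of Vespa and Ateles subtends (((Camponotus,Rattus),(Puma,Ateles)),((Avena,((Enhydra,Lynx),((Fagus,(Vespa,(Capsella,Saimiri))),Hordeum))),Formica)) (13 taxa).
The MRCA of Vespa and Clostridium is the root, subtending the entire tree (22 taxa).
The first is nested inside the second, so Vespa shares a more recent common ancestor with Ateles.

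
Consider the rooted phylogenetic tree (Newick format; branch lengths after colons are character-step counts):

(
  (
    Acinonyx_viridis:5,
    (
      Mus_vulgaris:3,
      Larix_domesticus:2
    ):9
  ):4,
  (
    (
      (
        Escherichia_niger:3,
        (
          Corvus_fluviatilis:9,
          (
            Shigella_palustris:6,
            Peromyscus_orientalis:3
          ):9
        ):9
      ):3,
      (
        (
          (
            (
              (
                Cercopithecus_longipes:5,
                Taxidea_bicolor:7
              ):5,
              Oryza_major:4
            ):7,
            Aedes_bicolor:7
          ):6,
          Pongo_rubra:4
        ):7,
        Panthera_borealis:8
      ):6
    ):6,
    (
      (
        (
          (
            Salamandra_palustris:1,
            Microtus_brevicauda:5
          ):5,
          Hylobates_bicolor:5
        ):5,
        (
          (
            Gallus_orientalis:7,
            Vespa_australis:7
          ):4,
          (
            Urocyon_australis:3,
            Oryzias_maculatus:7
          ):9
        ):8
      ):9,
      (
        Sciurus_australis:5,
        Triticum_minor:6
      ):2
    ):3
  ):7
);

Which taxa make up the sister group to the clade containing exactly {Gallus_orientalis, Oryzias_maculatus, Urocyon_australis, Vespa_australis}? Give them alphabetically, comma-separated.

Hylobates_bicolor, Microtus_brevicauda, Salamandra_palustris

The clade containing exactly {Gallus_orientalis, Oryzias_maculatus, Urocyon_australis, Vespa_australis} attaches to the tree at the node subtending (((Salamandra_palustris,Microtus_brevicauda),Hylobates_bicolor),((Gallus_orientalis,Vespa_australis),(Urocyon_australis,Oryzias_maculatus))).
The other lineage descending from that same node — the sister group — is ((Salamandra_palustris,Microtus_brevicauda),Hylobates_bicolor); its 3 tips in alphabetical order are the answer.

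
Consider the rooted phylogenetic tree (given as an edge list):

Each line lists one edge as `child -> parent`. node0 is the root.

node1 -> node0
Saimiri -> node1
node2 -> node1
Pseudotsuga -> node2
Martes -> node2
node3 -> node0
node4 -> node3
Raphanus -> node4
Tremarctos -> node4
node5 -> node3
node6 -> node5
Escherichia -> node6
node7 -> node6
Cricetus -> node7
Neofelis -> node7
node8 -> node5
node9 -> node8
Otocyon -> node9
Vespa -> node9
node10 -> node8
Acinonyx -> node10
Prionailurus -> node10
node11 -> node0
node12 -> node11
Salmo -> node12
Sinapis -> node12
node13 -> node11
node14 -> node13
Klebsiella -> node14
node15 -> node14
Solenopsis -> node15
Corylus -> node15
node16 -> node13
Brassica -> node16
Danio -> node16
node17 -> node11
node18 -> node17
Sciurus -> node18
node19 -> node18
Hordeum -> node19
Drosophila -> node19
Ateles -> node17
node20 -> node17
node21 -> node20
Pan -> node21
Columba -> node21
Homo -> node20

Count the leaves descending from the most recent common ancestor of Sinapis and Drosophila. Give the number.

14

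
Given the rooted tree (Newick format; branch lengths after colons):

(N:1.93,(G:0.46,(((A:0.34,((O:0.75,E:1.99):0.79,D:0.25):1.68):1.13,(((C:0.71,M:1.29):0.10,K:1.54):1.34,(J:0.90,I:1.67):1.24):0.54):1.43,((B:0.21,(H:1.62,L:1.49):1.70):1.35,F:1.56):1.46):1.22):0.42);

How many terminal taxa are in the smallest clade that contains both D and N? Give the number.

15

The MRCA of D and N is the root, so the clade is the entire tree.
That clade contains 15 terminal taxa: A, B, C, D, E, F, G, H, I, J, K, L, M, N, O.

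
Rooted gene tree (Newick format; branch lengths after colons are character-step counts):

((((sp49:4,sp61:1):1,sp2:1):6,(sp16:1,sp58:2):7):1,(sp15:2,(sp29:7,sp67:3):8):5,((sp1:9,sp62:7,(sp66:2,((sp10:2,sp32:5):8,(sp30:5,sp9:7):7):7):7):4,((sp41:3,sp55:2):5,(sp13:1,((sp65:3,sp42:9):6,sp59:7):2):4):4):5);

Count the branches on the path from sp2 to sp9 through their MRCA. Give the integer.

9

The MRCA of sp2 and sp9 is the root of the tree.
From sp2 up to that node: 3 branches. From sp9 up to the same node: 6 branches. Total: 3 + 6 = 9.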